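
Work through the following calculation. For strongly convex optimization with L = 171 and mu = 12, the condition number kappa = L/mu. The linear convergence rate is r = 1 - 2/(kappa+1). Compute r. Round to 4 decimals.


Step 1: Compute the condition number.
kappa = L/mu = 171/12 = 14.25
Step 2: Compute the convergence rate.
r = 1 - 2/(kappa + 1) = 1 - 2*mu/(L + mu) = (L - mu)/(L + mu) = 159/183 = 0.8689


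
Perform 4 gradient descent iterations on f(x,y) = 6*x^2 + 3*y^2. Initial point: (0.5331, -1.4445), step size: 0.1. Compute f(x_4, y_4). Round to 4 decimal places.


Gradient descent on f(x,y) = 6*x^2 + 3*y^2.
Starting point: (0.5331, -1.4445), alpha = 0.1
Step 1: grad_x = 2*6*0.5331 = 6.3972, grad_y = 2*3*-1.4445 = -8.667
  x_1 = 0.5331 - 0.1*6.3972 = -0.1066
  y_1 = -1.4445 - 0.1*-8.667 = -0.5778
Step 2: grad_x = 2*6*-0.1066 = -1.2794, grad_y = 2*3*-0.5778 = -3.4668
  x_2 = -0.1066 - 0.1*-1.2794 = 0.0213
  y_2 = -0.5778 - 0.1*-3.4668 = -0.2311
Step 3: grad_x = 2*6*0.0213 = 0.2559, grad_y = 2*3*-0.2311 = -1.3867
  x_3 = 0.0213 - 0.1*0.2559 = -0.0043
  y_3 = -0.2311 - 0.1*-1.3867 = -0.0924
Step 4: grad_x = 2*6*-0.0043 = -0.0512, grad_y = 2*3*-0.0924 = -0.5547
  x_4 = -0.0043 - 0.1*-0.0512 = 0.0009
  y_4 = -0.0924 - 0.1*-0.5547 = -0.037
f(0.0009, -0.037) = 6*0.0009^2 + 3*(-0.037)^2 = 0.0041


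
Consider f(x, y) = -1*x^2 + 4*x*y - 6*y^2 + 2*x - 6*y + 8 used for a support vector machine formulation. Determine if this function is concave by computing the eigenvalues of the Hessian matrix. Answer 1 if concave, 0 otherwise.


The Hessian of f(x,y) = -1*x^2 + 4*x*y - 6*y^2 + 2*x - 6*y + 8 is:
H = [[-2, 4], [4, -12]]
Trace = -2 - 12 = -14
Determinant = -2*-12 - (4)^2 = 8
Discriminant = (-14)^2 - 4*8 = 164.0
Eigenvalues: lambda_1 = -13.4031, lambda_2 = -0.5969
The function is concave.

1


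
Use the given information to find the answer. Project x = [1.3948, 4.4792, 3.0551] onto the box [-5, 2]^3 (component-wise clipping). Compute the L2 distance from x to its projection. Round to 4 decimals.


Project each component onto [-5, 2].
clip(1.3948) = 1.3948, clip(4.4792) = 2.0, clip(3.0551) = 2.0
Projection = [1.3948, 2.0, 2.0]
Squared diffs: [0.0, 6.1464, 1.1132]
Distance = sqrt(7.2596) = 2.6944


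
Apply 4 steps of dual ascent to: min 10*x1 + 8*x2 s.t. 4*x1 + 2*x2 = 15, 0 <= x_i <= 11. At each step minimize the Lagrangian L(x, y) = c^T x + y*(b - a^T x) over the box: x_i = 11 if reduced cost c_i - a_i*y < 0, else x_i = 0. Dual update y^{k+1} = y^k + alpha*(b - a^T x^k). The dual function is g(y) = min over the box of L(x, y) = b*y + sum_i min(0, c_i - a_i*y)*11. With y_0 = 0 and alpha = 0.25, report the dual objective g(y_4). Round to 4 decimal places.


Dual ascent for LP: min 10*x1 + 8*x2, 4*x1 + 2*x2 = 15, 0 <= x_i <= 11
Step 1: y^k = 0.0, reduced costs: (10.0, 8.0)
  x^k = (0.0, 0.0), subgradient = b - a^T x = 15.0
  y^{k+1} = 0.0 + 0.25*15.0 = 3.75
Step 2: y^k = 3.75, reduced costs: (-5.0, 0.5)
  x^k = (11.0, 0.0), subgradient = b - a^T x = -29.0
  y^{k+1} = 3.75 + 0.25*-29.0 = -3.5
Step 3: y^k = -3.5, reduced costs: (24.0, 15.0)
  x^k = (0.0, 0.0), subgradient = b - a^T x = 15.0
  y^{k+1} = -3.5 + 0.25*15.0 = 0.25
Step 4: y^k = 0.25, reduced costs: (9.0, 7.5)
  x^k = (0.0, 0.0), subgradient = b - a^T x = 15.0
  y^{k+1} = 0.25 + 0.25*15.0 = 4.0
Dual objective at y_4 = 4.0: reduced costs (-6.0, 0.0), box minimizer x = (11.0, 0.0)
g(y_4) = b*y + (c1 - a1*y)*x1 + (c2 - a2*y)*x2 = 15*4.0 + (-6.0)*11.0 + 0.0*0.0 = 60.0 - 66.0 + 0.0 = -6.0


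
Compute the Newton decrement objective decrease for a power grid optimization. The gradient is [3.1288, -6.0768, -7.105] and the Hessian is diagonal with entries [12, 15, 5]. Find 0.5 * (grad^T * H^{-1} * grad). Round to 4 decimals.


Step 1: H is diagonal, so H^(-1) * g = [0.2607, -0.4051, -1.421].
Step 2: g^T H^(-1) g = sum_i g_i^2 / H_ii
  = (3.1288)^2/12 + (-6.0768)^2/15 + (-7.105)^2/5
  = 0.8158 + 2.4618 + 10.0962 = 13.3738
Step 3: Objective decrease = 0.5 * g^T H^(-1) g = 6.6869


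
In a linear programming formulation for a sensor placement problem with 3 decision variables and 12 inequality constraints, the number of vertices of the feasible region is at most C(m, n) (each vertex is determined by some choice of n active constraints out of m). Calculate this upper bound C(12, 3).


Each vertex corresponds to some choice of n active constraints out of m, so the number of vertices is at most C(m, n) = m! / (n!(m-n)!).
m = 12, n = 3
Numerator: 12 * 11 * 10
Denominator: 3! = 6
C(12, 3) = 220


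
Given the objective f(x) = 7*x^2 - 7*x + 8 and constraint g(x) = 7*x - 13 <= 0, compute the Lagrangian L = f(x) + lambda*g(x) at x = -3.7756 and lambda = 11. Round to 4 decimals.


Step 1: Evaluate f(x).
f(-3.7756) = 7*(-3.7756)^2 - 7*(-3.7756) + 8 = 134.2153
Step 2: Evaluate g(x).
g(-3.7756) = 7*-3.7756 - 13 = -39.4292
Step 3: Compute Lagrangian.
L = 134.2153 + 11*-39.4292 = -299.5059


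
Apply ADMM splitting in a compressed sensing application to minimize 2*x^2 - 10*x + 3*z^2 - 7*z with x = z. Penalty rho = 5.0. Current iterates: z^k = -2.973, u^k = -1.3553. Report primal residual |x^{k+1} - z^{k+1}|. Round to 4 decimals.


ADMM iteration with rho = 5.0, z^k = -2.973, u^k = -1.3553
Step 1: x-update.
Minimize 2*x^2 - 10*x + (5.0/2)*(x + 2.973 - 1.3553)^2
FOC: (2*2 + 5.0)*x = 10 + 5.0*(-2.973 + 1.3553)
x^{k+1} = 0.2124
Step 2: z-update.
Minimize 3*z^2 - 7*z + (5.0/2)*(0.2124 - z - 1.3553)^2
FOC: (2*3 + 5.0)*z = 7 + 5.0*(0.2124 - 1.3553)
z^{k+1} = 0.1169
Step 3: u-update.
u^{k+1} = -1.3553 + 0.2124 - 0.1169 = -1.2598
Step 4: Primal residual = |0.2124 - 0.1169| = 0.0955


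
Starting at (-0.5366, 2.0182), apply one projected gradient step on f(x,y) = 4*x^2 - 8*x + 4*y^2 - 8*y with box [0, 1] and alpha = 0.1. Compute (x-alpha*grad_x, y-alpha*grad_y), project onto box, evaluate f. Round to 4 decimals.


Step 1: Compute gradient at (-0.5366, 2.0182).
grad_x = 2*4*-0.5366 - 8 = -12.2928
grad_y = 2*4*2.0182 - 8 = 8.1456
Step 2: Gradient step.
x_raw = -0.5366 - 0.1*-12.2928 = 0.6927
y_raw = 2.0182 - 0.1*8.1456 = 1.2036
Step 3: Project onto [0, 1].
x_proj = clip(0.6927) = 0.6927
y_proj = clip(1.2036) = 1.0
Step 4: Evaluate f.
f(0.6927, 1.0) = -7.6222


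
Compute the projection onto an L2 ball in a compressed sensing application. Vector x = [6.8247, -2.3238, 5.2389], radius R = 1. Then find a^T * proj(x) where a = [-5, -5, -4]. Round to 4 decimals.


Step 1: Compute ||x|| (intermediates to 6 decimals).
||x|| = sqrt(6.8247^2 + (-2.3238)^2 + 5.2389^2) = 8.911939
Step 2: Project.
Since ||x|| > R, scale = R/||x|| = 1/8.911939 = 0.112209, proj(x) = scale * x
proj(x) = [0.765793, -0.260751, 0.587852]
Step 3: Dot product.
a^T * proj(x) = -5*0.765793 - 5*(-0.260751) - 4*0.587852 = -4.8766


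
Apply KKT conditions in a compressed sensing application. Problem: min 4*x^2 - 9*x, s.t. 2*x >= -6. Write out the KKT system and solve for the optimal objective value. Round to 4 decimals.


Step 1: Try lambda = 0 (constraint inactive).
Stationarity: 2*4*x - 9 = 0
x* = 9/(2*4) = 1.125
Check constraint: 2*1.125 = 2.25 >= -6 -- satisfied.
Step 2: Compute optimal value.
f(x*) = 4*1.125^2 - 9*1.125 = -5.0625


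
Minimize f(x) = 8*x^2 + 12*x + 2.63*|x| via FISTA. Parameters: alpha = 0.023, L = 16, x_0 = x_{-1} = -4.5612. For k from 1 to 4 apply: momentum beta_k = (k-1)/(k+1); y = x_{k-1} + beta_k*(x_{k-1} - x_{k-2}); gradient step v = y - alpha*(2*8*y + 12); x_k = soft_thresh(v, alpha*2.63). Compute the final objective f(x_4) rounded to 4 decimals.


FISTA on f(x) = 8*x^2 + 12*x + 2.63*|x|
L = 16, alpha = 0.023
Iteration 1: beta = 0.0, y = -4.5612 + 0.0*(-4.5612 + 4.5612) = -4.5612
  grad(y) = -60.9792, v = y - alpha*grad = -3.1587
  prox(v) = soft_thresh(-3.1587, 0.0605) = -3.0982
Iteration 2: beta = 0.3333, y = -3.0982 + 0.3333*(-3.0982 + 4.5612) = -2.6105
  grad(y) = -29.7683, v = y - alpha*grad = -1.9258
  prox(v) = soft_thresh(-1.9258, 0.0605) = -1.8654
Iteration 3: beta = 0.5, y = -1.8654 + 0.5*(-1.8654 + 3.0982) = -1.2489
  grad(y) = -7.9831, v = y - alpha*grad = -1.0653
  prox(v) = soft_thresh(-1.0653, 0.0605) = -1.0048
Iteration 4: beta = 0.6, y = -1.0048 + 0.6*(-1.0048 + 1.8654) = -0.4885
  grad(y) = 4.1835, v = y - alpha*grad = -0.5848
  prox(v) = soft_thresh(-0.5848, 0.0605) = -0.5243
f(x_4) = 8*(-0.5243)^2 + 12*(-0.5243) + 2.63*|-0.5243| = -2.7135


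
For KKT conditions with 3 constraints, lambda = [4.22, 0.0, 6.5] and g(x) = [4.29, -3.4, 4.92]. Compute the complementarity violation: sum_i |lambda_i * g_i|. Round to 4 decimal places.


KKT complementary slackness check:
lambda_1 * g_1 = 4.22 * 4.29 = 18.1038
lambda_2 * g_2 = 0.0 * -3.4 = -0.0
lambda_3 * g_3 = 6.5 * 4.92 = 31.98
Total violation = 18.1038 + 0.0 + 31.98 = 50.0838


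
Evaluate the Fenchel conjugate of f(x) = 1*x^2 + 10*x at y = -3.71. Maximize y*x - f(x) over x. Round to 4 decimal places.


f*(y) = sup_x {y*x - a*x^2 - b*x} = sup_x {(y-b)*x - a*x^2}
FOC: (y - b) - 2a*x = 0 => x* = (y - b)/(2a)
x* = (-3.71 - 10)/(2*1) = -6.855
f*(-3.71) = (y-b)^2/(4a) = (-3.71 - 10)^2/(4*1)
= 187.9641/4 = 46.991


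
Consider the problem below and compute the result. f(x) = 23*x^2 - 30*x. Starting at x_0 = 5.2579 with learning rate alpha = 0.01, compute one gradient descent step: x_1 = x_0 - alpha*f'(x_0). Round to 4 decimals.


We compute the gradient at x_0 and apply the update.
f'(x) = 46*x - 30
f'(5.2579) = 46*5.2579 - 30 = 211.8634
x_1 = 5.2579 - 0.01*211.8634 = 3.1393


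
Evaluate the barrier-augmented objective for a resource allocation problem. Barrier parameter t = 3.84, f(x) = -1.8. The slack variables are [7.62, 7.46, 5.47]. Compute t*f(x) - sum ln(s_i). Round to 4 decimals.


Step 1: Compute log-barrier.
ln values: [2.0308, 2.0096, 1.6993]
phi = -(2.0308 + 2.0096 + 1.6993) = -5.7396
Step 2: Compute augmented objective.
t*f(x) = 3.84*-1.8 = -6.912
Total = -6.912 - 5.7396 = -12.6516


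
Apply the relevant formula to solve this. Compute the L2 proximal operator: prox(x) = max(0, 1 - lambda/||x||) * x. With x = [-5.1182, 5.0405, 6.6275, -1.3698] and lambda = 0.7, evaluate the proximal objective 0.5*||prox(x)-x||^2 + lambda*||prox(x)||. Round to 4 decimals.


Step 1: Compute ||x||.
||x|| = 9.8693
Step 2: Compute scaling factor.
scale = max(0, 1 - 0.7/9.8693) = 0.9291
Step 3: prox(x) = [-4.7552, 4.683, 6.1574, -1.2726]
||prox(x)|| = 9.1693
Step 4: Proximal objective.
0.5*||prox-x||^2 = 0.245
lambda*||prox|| = 6.4185
Total = 6.6635


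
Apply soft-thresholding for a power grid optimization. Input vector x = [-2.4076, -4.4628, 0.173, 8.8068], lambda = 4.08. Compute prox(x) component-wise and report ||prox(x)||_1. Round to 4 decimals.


Soft-thresholding with lambda = 4.08:
prox(-2.4076) = sign(-2.4076)*max(|-2.4076| - 4.08, 0) = 0.0
prox(-4.4628) = sign(-4.4628)*max(|-4.4628| - 4.08, 0) = -0.3828
prox(0.173) = sign(0.173)*max(|0.173| - 4.08, 0) = 0.0
prox(8.8068) = sign(8.8068)*max(|8.8068| - 4.08, 0) = 4.7268
prox(x) = [0.0, -0.3828, 0.0, 4.7268]
||prox(x)||_1 = 0.0 + 0.3828 + 0.0 + 4.7268 = 5.1096


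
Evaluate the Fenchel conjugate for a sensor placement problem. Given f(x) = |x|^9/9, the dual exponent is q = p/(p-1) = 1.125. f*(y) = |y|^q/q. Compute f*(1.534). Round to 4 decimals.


The conjugate exponent q satisfies 1/p + 1/q = 1.
p = 9, so q = 9/(9 - 1) = 1.125
|y|^q = 1.534^1.125 = 1.6183
f*(1.534) = 1.6183 / 1.125 = 1.4385


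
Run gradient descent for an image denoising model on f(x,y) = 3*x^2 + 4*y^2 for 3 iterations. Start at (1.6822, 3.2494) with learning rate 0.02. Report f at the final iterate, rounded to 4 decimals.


Gradient descent on f(x,y) = 3*x^2 + 4*y^2.
Starting point: (1.6822, 3.2494), alpha = 0.02
Step 1: grad_x = 2*3*1.6822 = 10.0932, grad_y = 2*4*3.2494 = 25.9952
  x_1 = 1.6822 - 0.02*10.0932 = 1.4803
  y_1 = 3.2494 - 0.02*25.9952 = 2.7295
Step 2: grad_x = 2*3*1.4803 = 8.882, grad_y = 2*4*2.7295 = 21.836
  x_2 = 1.4803 - 0.02*8.882 = 1.3027
  y_2 = 2.7295 - 0.02*21.836 = 2.2928
Step 3: grad_x = 2*3*1.3027 = 7.8162, grad_y = 2*4*2.2928 = 18.3422
  x_3 = 1.3027 - 0.02*7.8162 = 1.1464
  y_3 = 2.2928 - 0.02*18.3422 = 1.9259
f(1.1464, 1.9259) = 3*1.1464^2 + 4*1.9259^2 = 18.7794


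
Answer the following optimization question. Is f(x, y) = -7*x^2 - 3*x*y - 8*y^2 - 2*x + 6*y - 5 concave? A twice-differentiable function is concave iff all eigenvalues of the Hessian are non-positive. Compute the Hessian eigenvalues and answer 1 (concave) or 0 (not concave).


The Hessian of f(x,y) = -7*x^2 - 3*x*y - 8*y^2 - 2*x + 6*y - 5 is:
H = [[-14, -3], [-3, -16]]
Trace = -14 - 16 = -30
Determinant = -14*-16 - (-3)^2 = 215
Discriminant = (-30)^2 - 4*215 = 40.0
Eigenvalues: lambda_1 = -18.1623, lambda_2 = -11.8377
The function is concave.

1


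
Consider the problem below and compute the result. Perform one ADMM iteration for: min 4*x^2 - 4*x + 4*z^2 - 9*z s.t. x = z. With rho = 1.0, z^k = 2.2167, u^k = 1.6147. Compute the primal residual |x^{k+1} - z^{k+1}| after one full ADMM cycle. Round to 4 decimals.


ADMM iteration with rho = 1.0, z^k = 2.2167, u^k = 1.6147
Step 1: x-update.
Minimize 4*x^2 - 4*x + (1.0/2)*(x - 2.2167 + 1.6147)^2
FOC: (2*4 + 1.0)*x = 4 + 1.0*(2.2167 - 1.6147)
x^{k+1} = 0.5113
Step 2: z-update.
Minimize 4*z^2 - 9*z + (1.0/2)*(0.5113 - z + 1.6147)^2
FOC: (2*4 + 1.0)*z = 9 + 1.0*(0.5113 + 1.6147)
z^{k+1} = 1.2362
Step 3: u-update.
u^{k+1} = 1.6147 + 0.5113 - 1.2362 = 0.8898
Step 4: Primal residual = |0.5113 - 1.2362| = 0.7249


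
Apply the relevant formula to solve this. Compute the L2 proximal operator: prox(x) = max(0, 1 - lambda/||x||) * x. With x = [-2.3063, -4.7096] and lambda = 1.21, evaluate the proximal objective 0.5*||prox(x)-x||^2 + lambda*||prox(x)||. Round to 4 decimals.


Step 1: Compute ||x||.
||x|| = 5.244
Step 2: Compute scaling factor.
scale = max(0, 1 - 1.21/5.244) = 0.7693
Step 3: prox(x) = [-1.7741, -3.6229]
||prox(x)|| = 4.034
Step 4: Proximal objective.
0.5*||prox-x||^2 = 0.7321
lambda*||prox|| = 4.8811
Total = 5.6132


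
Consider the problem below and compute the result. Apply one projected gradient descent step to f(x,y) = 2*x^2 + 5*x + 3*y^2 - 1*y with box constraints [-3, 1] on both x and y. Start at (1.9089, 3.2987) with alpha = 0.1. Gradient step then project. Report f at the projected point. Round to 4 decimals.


Step 1: Compute gradient at (1.9089, 3.2987).
grad_x = 2*2*1.9089 + 5 = 12.6356
grad_y = 2*3*3.2987 - 1 = 18.7922
Step 2: Gradient step.
x_raw = 1.9089 - 0.1*12.6356 = 0.6453
y_raw = 3.2987 - 0.1*18.7922 = 1.4195
Step 3: Project onto [-3, 1].
x_proj = clip(0.6453) = 0.6453
y_proj = clip(1.4195) = 1.0
Step 4: Evaluate f.
f(0.6453, 1.0) = 6.0596


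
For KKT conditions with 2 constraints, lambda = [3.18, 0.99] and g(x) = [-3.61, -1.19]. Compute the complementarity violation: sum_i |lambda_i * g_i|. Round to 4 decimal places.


KKT complementary slackness check:
lambda_1 * g_1 = 3.18 * -3.61 = -11.4798
lambda_2 * g_2 = 0.99 * -1.19 = -1.1781
Total violation = 11.4798 + 1.1781 = 12.6579


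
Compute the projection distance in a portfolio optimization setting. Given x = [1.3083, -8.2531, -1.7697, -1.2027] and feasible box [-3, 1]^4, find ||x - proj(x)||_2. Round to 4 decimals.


Project each component onto [-3, 1].
clip(1.3083) = 1.0, clip(-8.2531) = -3.0, clip(-1.7697) = -1.7697, clip(-1.2027) = -1.2027
Projection = [1.0, -3.0, -1.7697, -1.2027]
Squared diffs: [0.095, 27.5951, 0.0, 0.0]
Distance = sqrt(27.6901) = 5.2621


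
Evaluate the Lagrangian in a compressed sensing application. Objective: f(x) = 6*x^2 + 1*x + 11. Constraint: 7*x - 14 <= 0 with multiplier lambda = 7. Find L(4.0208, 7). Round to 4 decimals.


Step 1: Evaluate f(x).
f(4.0208) = 6*4.0208^2 + 1*4.0208 + 11 = 112.0218
Step 2: Evaluate g(x).
g(4.0208) = 7*4.0208 - 14 = 14.1456
Step 3: Compute Lagrangian.
L = 112.0218 + 7*14.1456 = 211.041


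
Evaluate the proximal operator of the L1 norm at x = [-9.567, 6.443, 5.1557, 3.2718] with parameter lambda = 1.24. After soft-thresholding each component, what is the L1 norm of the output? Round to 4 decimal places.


Soft-thresholding with lambda = 1.24:
prox(-9.567) = sign(-9.567)*max(|-9.567| - 1.24, 0) = -8.327
prox(6.443) = sign(6.443)*max(|6.443| - 1.24, 0) = 5.203
prox(5.1557) = sign(5.1557)*max(|5.1557| - 1.24, 0) = 3.9157
prox(3.2718) = sign(3.2718)*max(|3.2718| - 1.24, 0) = 2.0318
prox(x) = [-8.327, 5.203, 3.9157, 2.0318]
||prox(x)||_1 = 8.327 + 5.203 + 3.9157 + 2.0318 = 19.4775


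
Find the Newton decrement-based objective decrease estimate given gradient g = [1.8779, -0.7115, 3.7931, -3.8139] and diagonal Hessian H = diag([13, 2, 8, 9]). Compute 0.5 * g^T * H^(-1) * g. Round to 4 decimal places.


Step 1: H is diagonal, so H^(-1) * g = [0.1445, -0.3558, 0.4741, -0.4238].
Step 2: g^T H^(-1) g = sum_i g_i^2 / H_ii
  = (1.8779)^2/13 + (-0.7115)^2/2 + (3.7931)^2/8 + (-3.8139)^2/9
  = 0.2713 + 0.2531 + 1.7985 + 1.6162 = 3.939
Step 3: Objective decrease = 0.5 * g^T H^(-1) g = 1.9695


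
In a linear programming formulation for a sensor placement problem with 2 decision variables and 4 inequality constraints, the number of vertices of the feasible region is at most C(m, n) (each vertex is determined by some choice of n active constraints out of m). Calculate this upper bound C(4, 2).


Each vertex corresponds to some choice of n active constraints out of m, so the number of vertices is at most C(m, n) = m! / (n!(m-n)!).
m = 4, n = 2
Numerator: 4 * 3
Denominator: 2! = 2
C(4, 2) = 6


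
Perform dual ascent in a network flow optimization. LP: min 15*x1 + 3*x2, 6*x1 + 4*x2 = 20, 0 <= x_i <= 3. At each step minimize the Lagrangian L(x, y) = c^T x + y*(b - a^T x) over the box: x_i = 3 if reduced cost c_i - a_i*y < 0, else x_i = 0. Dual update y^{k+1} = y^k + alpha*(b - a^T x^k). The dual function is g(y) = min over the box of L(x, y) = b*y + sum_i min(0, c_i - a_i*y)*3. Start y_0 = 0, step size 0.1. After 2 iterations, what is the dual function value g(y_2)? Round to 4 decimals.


Dual ascent for LP: min 15*x1 + 3*x2, 6*x1 + 4*x2 = 20, 0 <= x_i <= 3
Step 1: y^k = 0.0, reduced costs: (15.0, 3.0)
  x^k = (0.0, 0.0), subgradient = b - a^T x = 20.0
  y^{k+1} = 0.0 + 0.1*20.0 = 2.0
Step 2: y^k = 2.0, reduced costs: (3.0, -5.0)
  x^k = (0.0, 3.0), subgradient = b - a^T x = 8.0
  y^{k+1} = 2.0 + 0.1*8.0 = 2.8
Dual objective at y_2 = 2.8: reduced costs (-1.8, -8.2), box minimizer x = (3.0, 3.0)
g(y_2) = b*y + (c1 - a1*y)*x1 + (c2 - a2*y)*x2 = 20*2.8 + (-1.8)*3.0 + (-8.2)*3.0 = 56.0 - 5.4 - 24.6 = 26.0


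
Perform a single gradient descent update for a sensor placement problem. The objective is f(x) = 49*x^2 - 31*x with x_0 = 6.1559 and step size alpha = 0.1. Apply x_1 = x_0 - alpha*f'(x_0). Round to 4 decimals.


We compute the gradient at x_0 and apply the update.
f'(x) = 98*x - 31
f'(6.1559) = 98*6.1559 - 31 = 572.2782
x_1 = 6.1559 - 0.1*572.2782 = -51.0719


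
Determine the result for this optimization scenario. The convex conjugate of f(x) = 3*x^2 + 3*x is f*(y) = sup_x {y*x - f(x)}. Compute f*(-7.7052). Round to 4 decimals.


f*(y) = sup_x {y*x - a*x^2 - b*x} = sup_x {(y-b)*x - a*x^2}
FOC: (y - b) - 2a*x = 0 => x* = (y - b)/(2a)
x* = (-7.7052 - 3)/(2*3) = -1.7842
f*(-7.7052) = (y-b)^2/(4a) = (-7.7052 - 3)^2/(4*3)
= 114.6013/12 = 9.5501


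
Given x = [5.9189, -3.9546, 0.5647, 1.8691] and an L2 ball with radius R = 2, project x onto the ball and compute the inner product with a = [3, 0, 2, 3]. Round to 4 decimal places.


Step 1: Compute ||x|| (intermediates to 6 decimals).
||x|| = sqrt(5.9189^2 + (-3.9546)^2 + 0.5647^2 + 1.8691^2) = 7.381372
Step 2: Project.
Since ||x|| > R, scale = R/||x|| = 2/7.381372 = 0.270952, proj(x) = scale * x
proj(x) = [1.603738, -1.071507, 0.153007, 0.506436]
Step 3: Dot product.
a^T * proj(x) = 3*1.603738 + 0*(-1.071507) + 2*0.153007 + 3*0.506436 = 6.6365


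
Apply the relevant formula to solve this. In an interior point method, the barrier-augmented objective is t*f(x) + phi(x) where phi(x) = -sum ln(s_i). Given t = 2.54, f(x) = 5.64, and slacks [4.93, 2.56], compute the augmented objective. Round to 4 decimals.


Step 1: Compute log-barrier.
ln values: [1.5953, 0.94]
phi = -(1.5953 + 0.94) = -2.5353
Step 2: Compute augmented objective.
t*f(x) = 2.54*5.64 = 14.3256
Total = 14.3256 - 2.5353 = 11.7903


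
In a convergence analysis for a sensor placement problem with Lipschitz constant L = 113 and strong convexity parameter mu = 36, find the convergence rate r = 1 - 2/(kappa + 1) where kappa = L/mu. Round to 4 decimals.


Step 1: Compute the condition number.
kappa = L/mu = 113/36 = 3.1389
Step 2: Compute the convergence rate.
r = 1 - 2/(kappa + 1) = 1 - 2*mu/(L + mu) = (L - mu)/(L + mu) = 77/149 = 0.5168


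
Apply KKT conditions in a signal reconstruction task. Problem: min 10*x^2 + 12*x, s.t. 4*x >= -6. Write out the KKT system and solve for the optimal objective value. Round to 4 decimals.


Step 1: Try lambda = 0 (constraint inactive).
Stationarity: 2*10*x + 12 = 0
x* = -12/(2*10) = -0.6
Check constraint: 4*-0.6 = -2.4 >= -6 -- satisfied.
Step 2: Compute optimal value.
f(x*) = 10*(-0.6)^2 + 12*(-0.6) = -3.6


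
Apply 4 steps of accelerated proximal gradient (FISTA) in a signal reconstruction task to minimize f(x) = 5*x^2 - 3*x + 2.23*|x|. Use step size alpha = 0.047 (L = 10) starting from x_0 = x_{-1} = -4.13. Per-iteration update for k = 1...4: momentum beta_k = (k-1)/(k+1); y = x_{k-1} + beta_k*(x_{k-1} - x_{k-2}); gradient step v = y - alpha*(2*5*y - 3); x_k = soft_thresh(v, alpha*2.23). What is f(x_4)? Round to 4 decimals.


FISTA on f(x) = 5*x^2 - 3*x + 2.23*|x|
L = 10, alpha = 0.047
Iteration 1: beta = 0.0, y = -4.13 + 0.0*(-4.13 + 4.13) = -4.13
  grad(y) = -44.3, v = y - alpha*grad = -2.0479
  prox(v) = soft_thresh(-2.0479, 0.1048) = -1.9431
Iteration 2: beta = 0.3333, y = -1.9431 + 0.3333*(-1.9431 + 4.13) = -1.2141
  grad(y) = -15.1412, v = y - alpha*grad = -0.5025
  prox(v) = soft_thresh(-0.5025, 0.1048) = -0.3977
Iteration 3: beta = 0.5, y = -0.3977 + 0.5*(-0.3977 + 1.9431) = 0.375
  grad(y) = 0.7503, v = y - alpha*grad = 0.3398
  prox(v) = soft_thresh(0.3398, 0.1048) = 0.235
Iteration 4: beta = 0.6, y = 0.235 + 0.6*(0.235 + 0.3977) = 0.6145
  grad(y) = 3.1454, v = y - alpha*grad = 0.4667
  prox(v) = soft_thresh(0.4667, 0.1048) = 0.3619
f(x_4) = 5*0.3619^2 - 3*0.3619 + 2.23*|0.3619| = 0.3762


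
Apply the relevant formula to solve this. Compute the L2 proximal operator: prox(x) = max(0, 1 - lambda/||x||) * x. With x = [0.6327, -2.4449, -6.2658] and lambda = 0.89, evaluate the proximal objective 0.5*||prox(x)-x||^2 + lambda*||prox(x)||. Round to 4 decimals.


Step 1: Compute ||x||.
||x|| = 6.7556
Step 2: Compute scaling factor.
scale = max(0, 1 - 0.89/6.7556) = 0.8683
Step 3: prox(x) = [0.5493, -2.1228, -5.4403]
||prox(x)|| = 5.8656
Step 4: Proximal objective.
0.5*||prox-x||^2 = 0.3961
lambda*||prox|| = 5.2204
Total = 5.6164


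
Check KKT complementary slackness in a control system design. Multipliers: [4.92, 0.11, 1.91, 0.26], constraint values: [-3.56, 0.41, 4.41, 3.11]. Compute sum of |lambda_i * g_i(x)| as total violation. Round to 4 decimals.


KKT complementary slackness check:
lambda_1 * g_1 = 4.92 * -3.56 = -17.5152
lambda_2 * g_2 = 0.11 * 0.41 = 0.0451
lambda_3 * g_3 = 1.91 * 4.41 = 8.4231
lambda_4 * g_4 = 0.26 * 3.11 = 0.8086
Total violation = 17.5152 + 0.0451 + 8.4231 + 0.8086 = 26.792


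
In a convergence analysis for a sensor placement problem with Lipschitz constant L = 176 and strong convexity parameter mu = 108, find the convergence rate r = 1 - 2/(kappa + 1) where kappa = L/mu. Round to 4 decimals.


Step 1: Compute the condition number.
kappa = L/mu = 176/108 = 1.6296
Step 2: Compute the convergence rate.
r = 1 - 2/(kappa + 1) = 1 - 2*mu/(L + mu) = (L - mu)/(L + mu) = 68/284 = 0.2394


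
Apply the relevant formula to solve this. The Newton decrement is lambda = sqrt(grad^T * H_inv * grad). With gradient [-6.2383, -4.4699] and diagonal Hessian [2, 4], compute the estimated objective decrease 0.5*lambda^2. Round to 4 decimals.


Step 1: H is diagonal, so H^(-1) * g = [-3.1192, -1.1175].
Step 2: g^T H^(-1) g = sum_i g_i^2 / H_ii
  = (-6.2383)^2/2 + (-4.4699)^2/4
  = 19.4582 + 4.995 = 24.4532
Step 3: Objective decrease = 0.5 * g^T H^(-1) g = 12.2266


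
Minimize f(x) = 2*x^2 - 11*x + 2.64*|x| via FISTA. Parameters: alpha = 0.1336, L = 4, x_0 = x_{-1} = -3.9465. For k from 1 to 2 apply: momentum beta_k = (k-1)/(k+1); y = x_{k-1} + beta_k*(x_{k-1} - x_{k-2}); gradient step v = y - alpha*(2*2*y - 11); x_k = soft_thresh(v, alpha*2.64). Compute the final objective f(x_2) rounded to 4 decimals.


FISTA on f(x) = 2*x^2 - 11*x + 2.64*|x|
L = 4, alpha = 0.1336
Iteration 1: beta = 0.0, y = -3.9465 + 0.0*(-3.9465 + 3.9465) = -3.9465
  grad(y) = -26.786, v = y - alpha*grad = -0.3679
  prox(v) = soft_thresh(-0.3679, 0.3527) = -0.0152
Iteration 2: beta = 0.3333, y = -0.0152 + 0.3333*(-0.0152 + 3.9465) = 1.2953
  grad(y) = -5.819, v = y - alpha*grad = 2.0727
  prox(v) = soft_thresh(2.0727, 0.3527) = 1.72
f(x_2) = 2*1.72^2 - 11*1.72 + 2.64*|1.72| = -8.4623


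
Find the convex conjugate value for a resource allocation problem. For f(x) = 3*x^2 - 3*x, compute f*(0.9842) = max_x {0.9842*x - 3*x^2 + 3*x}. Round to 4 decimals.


f*(y) = sup_x {y*x - a*x^2 - b*x} = sup_x {(y-b)*x - a*x^2}
FOC: (y - b) - 2a*x = 0 => x* = (y - b)/(2a)
x* = (0.9842 + 3)/(2*3) = 0.664
f*(0.9842) = (y-b)^2/(4a) = (0.9842 + 3)^2/(4*3)
= 15.8738/12 = 1.3228


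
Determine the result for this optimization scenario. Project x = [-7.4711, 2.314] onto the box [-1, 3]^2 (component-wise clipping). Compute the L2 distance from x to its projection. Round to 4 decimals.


Project each component onto [-1, 3].
clip(-7.4711) = -1.0, clip(2.314) = 2.314
Projection = [-1.0, 2.314]
Squared diffs: [41.8751, 0.0]
Distance = sqrt(41.8751) = 6.4711


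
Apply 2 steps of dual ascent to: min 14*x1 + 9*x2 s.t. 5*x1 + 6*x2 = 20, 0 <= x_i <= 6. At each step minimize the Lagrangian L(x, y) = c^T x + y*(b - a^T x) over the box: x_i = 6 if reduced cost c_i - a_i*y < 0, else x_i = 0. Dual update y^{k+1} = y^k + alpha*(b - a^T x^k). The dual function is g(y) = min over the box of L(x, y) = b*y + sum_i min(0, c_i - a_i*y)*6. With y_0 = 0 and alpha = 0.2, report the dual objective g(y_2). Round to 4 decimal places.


Dual ascent for LP: min 14*x1 + 9*x2, 5*x1 + 6*x2 = 20, 0 <= x_i <= 6
Step 1: y^k = 0.0, reduced costs: (14.0, 9.0)
  x^k = (0.0, 0.0), subgradient = b - a^T x = 20.0
  y^{k+1} = 0.0 + 0.2*20.0 = 4.0
Step 2: y^k = 4.0, reduced costs: (-6.0, -15.0)
  x^k = (6.0, 6.0), subgradient = b - a^T x = -46.0
  y^{k+1} = 4.0 + 0.2*-46.0 = -5.2
Dual objective at y_2 = -5.2: reduced costs (40.0, 40.2), box minimizer x = (0.0, 0.0)
g(y_2) = b*y + (c1 - a1*y)*x1 + (c2 - a2*y)*x2 = 20*(-5.2) + 40.0*0.0 + 40.2*0.0 = -104.0 + 0.0 + 0.0 = -104.0


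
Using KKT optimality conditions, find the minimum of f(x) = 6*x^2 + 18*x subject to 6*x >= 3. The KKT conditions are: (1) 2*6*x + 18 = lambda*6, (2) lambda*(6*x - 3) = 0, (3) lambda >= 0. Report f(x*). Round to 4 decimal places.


Step 1: Try lambda = 0 (constraint inactive).
x_unc = -18/(2*6) = -1.5
Check: 6*-1.5 = -9.0 < 3 -- violated!
Step 2: Constraint must be active: 6*x = 3
x* = 3/6 = 0.5
lambda = (2*6*0.5 + 18)/6 = 4.0
Step 3: Compute optimal value.
f(x*) = 6*0.5^2 + 18*0.5 = 10.5


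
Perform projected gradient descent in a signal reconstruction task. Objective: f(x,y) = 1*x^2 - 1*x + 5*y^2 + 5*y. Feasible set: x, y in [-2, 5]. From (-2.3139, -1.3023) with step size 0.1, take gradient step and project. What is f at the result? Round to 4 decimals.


Step 1: Compute gradient at (-2.3139, -1.3023).
grad_x = 2*1*-2.3139 - 1 = -5.6278
grad_y = 2*5*-1.3023 + 5 = -8.023
Step 2: Gradient step.
x_raw = -2.3139 - 0.1*-5.6278 = -1.7511
y_raw = -1.3023 - 0.1*-8.023 = -0.5
Step 3: Project onto [-2, 5].
x_proj = clip(-1.7511) = -1.7511
y_proj = clip(-0.5) = -0.5
Step 4: Evaluate f.
f(-1.7511, -0.5) = 3.5675


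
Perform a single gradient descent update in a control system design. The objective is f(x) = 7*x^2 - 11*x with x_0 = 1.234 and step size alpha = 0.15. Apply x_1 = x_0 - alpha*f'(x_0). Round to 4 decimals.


We compute the gradient at x_0 and apply the update.
f'(x) = 14*x - 11
f'(1.234) = 14*1.234 - 11 = 6.276
x_1 = 1.234 - 0.15*6.276 = 0.2926


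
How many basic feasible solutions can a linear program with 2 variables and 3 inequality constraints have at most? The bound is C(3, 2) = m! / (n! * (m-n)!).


Each vertex corresponds to some choice of n active constraints out of m, so the number of vertices is at most C(m, n) = m! / (n!(m-n)!).
m = 3, n = 2
Numerator: 3 * 2
Denominator: 2! = 2
C(3, 2) = 3


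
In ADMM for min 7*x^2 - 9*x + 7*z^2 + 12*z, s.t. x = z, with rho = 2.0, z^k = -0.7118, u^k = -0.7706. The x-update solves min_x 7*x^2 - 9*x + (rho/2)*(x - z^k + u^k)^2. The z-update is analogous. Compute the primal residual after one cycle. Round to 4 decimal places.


ADMM iteration with rho = 2.0, z^k = -0.7118, u^k = -0.7706
Step 1: x-update.
Minimize 7*x^2 - 9*x + (2.0/2)*(x + 0.7118 - 0.7706)^2
FOC: (2*7 + 2.0)*x = 9 + 2.0*(-0.7118 + 0.7706)
x^{k+1} = 0.5699
Step 2: z-update.
Minimize 7*z^2 + 12*z + (2.0/2)*(0.5699 - z - 0.7706)^2
FOC: (2*7 + 2.0)*z = -12 + 2.0*(0.5699 - 0.7706)
z^{k+1} = -0.7751
Step 3: u-update.
u^{k+1} = -0.7706 + 0.5699 + 0.7751 = 0.5743
Step 4: Primal residual = |0.5699 + 0.7751| = 1.3449


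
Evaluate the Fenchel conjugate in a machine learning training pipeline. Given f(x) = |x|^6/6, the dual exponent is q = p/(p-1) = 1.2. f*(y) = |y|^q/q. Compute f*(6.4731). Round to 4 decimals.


The conjugate exponent q satisfies 1/p + 1/q = 1.
p = 6, so q = 6/(6 - 1) = 1.2
|y|^q = 6.4731^1.2 = 9.4045
f*(6.4731) = 9.4045 / 1.2 = 7.8371


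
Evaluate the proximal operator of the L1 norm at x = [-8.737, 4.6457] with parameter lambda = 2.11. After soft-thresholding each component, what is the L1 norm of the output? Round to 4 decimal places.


Soft-thresholding with lambda = 2.11:
prox(-8.737) = sign(-8.737)*max(|-8.737| - 2.11, 0) = -6.627
prox(4.6457) = sign(4.6457)*max(|4.6457| - 2.11, 0) = 2.5357
prox(x) = [-6.627, 2.5357]
||prox(x)||_1 = 6.627 + 2.5357 = 9.1627


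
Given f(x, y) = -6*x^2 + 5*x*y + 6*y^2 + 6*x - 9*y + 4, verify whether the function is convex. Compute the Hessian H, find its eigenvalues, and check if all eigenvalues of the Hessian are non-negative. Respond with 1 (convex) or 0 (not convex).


The Hessian of f(x,y) = -6*x^2 + 5*x*y + 6*y^2 + 6*x - 9*y + 4 is:
H = [[-12, 5], [5, 12]]
Trace = -12 + 12 = 0
Determinant = -12*12 - (5)^2 = -169
Discriminant = (0)^2 - 4*-169 = 676.0
Eigenvalues: lambda_1 = -13.0, lambda_2 = 13.0
The function is not convex.

0


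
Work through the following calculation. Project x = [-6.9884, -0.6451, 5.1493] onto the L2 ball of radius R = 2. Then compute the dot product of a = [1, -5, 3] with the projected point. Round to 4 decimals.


Step 1: Compute ||x|| (intermediates to 6 decimals).
||x|| = sqrt((-6.9884)^2 + (-0.6451)^2 + 5.1493^2) = 8.704549
Step 2: Project.
Since ||x|| > R, scale = R/||x|| = 2/8.704549 = 0.229765, proj(x) = scale * x
proj(x) = [-1.60569, -0.148221, 1.183129]
Step 3: Dot product.
a^T * proj(x) = 1*(-1.60569) - 5*(-0.148221) + 3*1.183129 = 2.6848


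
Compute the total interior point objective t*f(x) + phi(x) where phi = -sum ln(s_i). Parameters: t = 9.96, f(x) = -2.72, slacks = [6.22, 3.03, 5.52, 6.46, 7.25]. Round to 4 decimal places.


Step 1: Compute log-barrier.
ln values: [1.8278, 1.1086, 1.7084, 1.8656, 1.981]
phi = -(1.8278 + 1.1086 + 1.7084 + 1.8656 + 1.981) = -8.4913
Step 2: Compute augmented objective.
t*f(x) = 9.96*-2.72 = -27.0912
Total = -27.0912 - 8.4913 = -35.5825


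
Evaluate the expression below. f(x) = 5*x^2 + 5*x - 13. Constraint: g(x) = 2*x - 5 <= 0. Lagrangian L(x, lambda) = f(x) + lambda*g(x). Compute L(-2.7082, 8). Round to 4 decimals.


Step 1: Evaluate f(x).
f(-2.7082) = 5*(-2.7082)^2 + 5*(-2.7082) - 13 = 10.1307
Step 2: Evaluate g(x).
g(-2.7082) = 2*-2.7082 - 5 = -10.4164
Step 3: Compute Lagrangian.
L = 10.1307 + 8*-10.4164 = -73.2005


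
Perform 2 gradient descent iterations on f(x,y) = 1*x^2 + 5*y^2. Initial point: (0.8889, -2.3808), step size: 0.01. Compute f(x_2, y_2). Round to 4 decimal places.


Gradient descent on f(x,y) = 1*x^2 + 5*y^2.
Starting point: (0.8889, -2.3808), alpha = 0.01
Step 1: grad_x = 2*1*0.8889 = 1.7778, grad_y = 2*5*-2.3808 = -23.808
  x_1 = 0.8889 - 0.01*1.7778 = 0.8711
  y_1 = -2.3808 - 0.01*-23.808 = -2.1427
Step 2: grad_x = 2*1*0.8711 = 1.7422, grad_y = 2*5*-2.1427 = -21.4272
  x_2 = 0.8711 - 0.01*1.7422 = 0.8537
  y_2 = -2.1427 - 0.01*-21.4272 = -1.9284
f(0.8537, -1.9284) = 1*0.8537^2 + 5*(-1.9284)^2 = 19.3234


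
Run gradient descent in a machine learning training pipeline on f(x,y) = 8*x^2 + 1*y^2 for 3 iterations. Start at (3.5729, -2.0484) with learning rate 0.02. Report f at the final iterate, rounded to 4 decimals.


Gradient descent on f(x,y) = 8*x^2 + 1*y^2.
Starting point: (3.5729, -2.0484), alpha = 0.02
Step 1: grad_x = 2*8*3.5729 = 57.1664, grad_y = 2*1*-2.0484 = -4.0968
  x_1 = 3.5729 - 0.02*57.1664 = 2.4296
  y_1 = -2.0484 - 0.02*-4.0968 = -1.9665
Step 2: grad_x = 2*8*2.4296 = 38.8732, grad_y = 2*1*-1.9665 = -3.9329
  x_2 = 2.4296 - 0.02*38.8732 = 1.6521
  y_2 = -1.9665 - 0.02*-3.9329 = -1.8878
Step 3: grad_x = 2*8*1.6521 = 26.4337, grad_y = 2*1*-1.8878 = -3.7756
  x_3 = 1.6521 - 0.02*26.4337 = 1.1234
  y_3 = -1.8878 - 0.02*-3.7756 = -1.8123
f(1.1234, -1.8123) = 8*1.1234^2 + 1*(-1.8123)^2 = 13.3812


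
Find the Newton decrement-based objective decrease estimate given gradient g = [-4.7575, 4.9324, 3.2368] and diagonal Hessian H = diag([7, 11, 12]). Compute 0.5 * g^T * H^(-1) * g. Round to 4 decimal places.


Step 1: H is diagonal, so H^(-1) * g = [-0.6796, 0.4484, 0.2697].
Step 2: g^T H^(-1) g = sum_i g_i^2 / H_ii
  = (-4.7575)^2/7 + (4.9324)^2/11 + (3.2368)^2/12
  = 3.2334 + 2.2117 + 0.8731 = 6.3182
Step 3: Objective decrease = 0.5 * g^T H^(-1) g = 3.1591


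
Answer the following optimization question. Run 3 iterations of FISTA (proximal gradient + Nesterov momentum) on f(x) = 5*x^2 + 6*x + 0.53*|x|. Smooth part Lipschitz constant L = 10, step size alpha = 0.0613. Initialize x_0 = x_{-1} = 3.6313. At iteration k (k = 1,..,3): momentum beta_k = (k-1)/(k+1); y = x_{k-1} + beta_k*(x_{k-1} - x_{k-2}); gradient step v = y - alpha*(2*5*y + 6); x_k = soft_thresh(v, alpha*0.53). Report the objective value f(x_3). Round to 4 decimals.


FISTA on f(x) = 5*x^2 + 6*x + 0.53*|x|
L = 10, alpha = 0.0613
Iteration 1: beta = 0.0, y = 3.6313 + 0.0*(3.6313 - 3.6313) = 3.6313
  grad(y) = 42.313, v = y - alpha*grad = 1.0375
  prox(v) = soft_thresh(1.0375, 0.0325) = 1.005
Iteration 2: beta = 0.3333, y = 1.005 + 0.3333*(1.005 - 3.6313) = 0.1296
  grad(y) = 7.296, v = y - alpha*grad = -0.3176
  prox(v) = soft_thresh(-0.3176, 0.0325) = -0.2852
Iteration 3: beta = 0.5, y = -0.2852 + 0.5*(-0.2852 - 1.005) = -0.9302
  grad(y) = -3.3025, v = y - alpha*grad = -0.7278
  prox(v) = soft_thresh(-0.7278, 0.0325) = -0.6953
f(x_3) = 5*(-0.6953)^2 + 6*(-0.6953) + 0.53*|-0.6953| = -1.3861


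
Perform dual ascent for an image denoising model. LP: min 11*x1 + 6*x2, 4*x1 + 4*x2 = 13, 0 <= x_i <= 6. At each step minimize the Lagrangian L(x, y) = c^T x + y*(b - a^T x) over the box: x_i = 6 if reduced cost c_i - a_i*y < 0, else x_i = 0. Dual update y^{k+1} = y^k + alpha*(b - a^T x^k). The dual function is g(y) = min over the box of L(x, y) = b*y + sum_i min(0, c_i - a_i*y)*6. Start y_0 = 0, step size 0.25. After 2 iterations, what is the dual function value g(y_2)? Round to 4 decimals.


Dual ascent for LP: min 11*x1 + 6*x2, 4*x1 + 4*x2 = 13, 0 <= x_i <= 6
Step 1: y^k = 0.0, reduced costs: (11.0, 6.0)
  x^k = (0.0, 0.0), subgradient = b - a^T x = 13.0
  y^{k+1} = 0.0 + 0.25*13.0 = 3.25
Step 2: y^k = 3.25, reduced costs: (-2.0, -7.0)
  x^k = (6.0, 6.0), subgradient = b - a^T x = -35.0
  y^{k+1} = 3.25 + 0.25*-35.0 = -5.5
Dual objective at y_2 = -5.5: reduced costs (33.0, 28.0), box minimizer x = (0.0, 0.0)
g(y_2) = b*y + (c1 - a1*y)*x1 + (c2 - a2*y)*x2 = 13*(-5.5) + 33.0*0.0 + 28.0*0.0 = -71.5 + 0.0 + 0.0 = -71.5


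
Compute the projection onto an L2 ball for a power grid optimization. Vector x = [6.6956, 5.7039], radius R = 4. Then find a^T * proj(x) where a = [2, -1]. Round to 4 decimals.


Step 1: Compute ||x|| (intermediates to 6 decimals).
||x|| = sqrt(6.6956^2 + 5.7039^2) = 8.795768
Step 2: Project.
Since ||x|| > R, scale = R/||x|| = 4/8.795768 = 0.454764, proj(x) = scale * x
proj(x) = [3.044918, 2.593928]
Step 3: Dot product.
a^T * proj(x) = 2*3.044918 - 1*2.593928 = 3.4959


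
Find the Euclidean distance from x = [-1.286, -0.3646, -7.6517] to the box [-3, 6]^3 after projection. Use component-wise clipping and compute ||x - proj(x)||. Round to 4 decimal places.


Project each component onto [-3, 6].
clip(-1.286) = -1.286, clip(-0.3646) = -0.3646, clip(-7.6517) = -3.0
Projection = [-1.286, -0.3646, -3.0]
Squared diffs: [0.0, 0.0, 21.6383]
Distance = sqrt(21.6383) = 4.6517


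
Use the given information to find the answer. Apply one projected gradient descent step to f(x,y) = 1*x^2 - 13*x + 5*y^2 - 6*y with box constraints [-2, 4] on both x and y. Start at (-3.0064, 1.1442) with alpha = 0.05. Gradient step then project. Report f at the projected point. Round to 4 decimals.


Step 1: Compute gradient at (-3.0064, 1.1442).
grad_x = 2*1*-3.0064 - 13 = -19.0128
grad_y = 2*5*1.1442 - 6 = 5.442
Step 2: Gradient step.
x_raw = -3.0064 - 0.05*-19.0128 = -2.0558
y_raw = 1.1442 - 0.05*5.442 = 0.8721
Step 3: Project onto [-2, 4].
x_proj = clip(-2.0558) = -2.0
y_proj = clip(0.8721) = 0.8721
Step 4: Evaluate f.
f(-2.0, 0.8721) = 28.5702


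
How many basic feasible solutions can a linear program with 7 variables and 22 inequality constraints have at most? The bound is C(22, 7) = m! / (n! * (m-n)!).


Each vertex corresponds to some choice of n active constraints out of m, so the number of vertices is at most C(m, n) = m! / (n!(m-n)!).
m = 22, n = 7
Numerator: 22 * 21 * 20 * 19 * 18 * 17 * 16
Denominator: 7! = 5040
C(22, 7) = 170544


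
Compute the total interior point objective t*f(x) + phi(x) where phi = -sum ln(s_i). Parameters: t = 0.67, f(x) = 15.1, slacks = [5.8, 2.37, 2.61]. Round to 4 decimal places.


Step 1: Compute log-barrier.
ln values: [1.7579, 0.8629, 0.9594]
phi = -(1.7579 + 0.8629 + 0.9594) = -3.5801
Step 2: Compute augmented objective.
t*f(x) = 0.67*15.1 = 10.117
Total = 10.117 - 3.5801 = 6.5369


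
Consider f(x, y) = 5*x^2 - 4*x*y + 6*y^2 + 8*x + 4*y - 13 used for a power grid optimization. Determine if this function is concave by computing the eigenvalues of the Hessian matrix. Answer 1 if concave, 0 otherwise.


The Hessian of f(x,y) = 5*x^2 - 4*x*y + 6*y^2 + 8*x + 4*y - 13 is:
H = [[10, -4], [-4, 12]]
Trace = 10 + 12 = 22
Determinant = 10*12 - (-4)^2 = 104
Discriminant = (22)^2 - 4*104 = 68.0
Eigenvalues: lambda_1 = 6.8769, lambda_2 = 15.1231
The function is not concave.

0


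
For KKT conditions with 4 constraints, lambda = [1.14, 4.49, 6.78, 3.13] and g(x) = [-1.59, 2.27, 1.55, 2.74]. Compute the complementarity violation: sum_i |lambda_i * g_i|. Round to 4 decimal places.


KKT complementary slackness check:
lambda_1 * g_1 = 1.14 * -1.59 = -1.8126
lambda_2 * g_2 = 4.49 * 2.27 = 10.1923
lambda_3 * g_3 = 6.78 * 1.55 = 10.509
lambda_4 * g_4 = 3.13 * 2.74 = 8.5762
Total violation = 1.8126 + 10.1923 + 10.509 + 8.5762 = 31.0901


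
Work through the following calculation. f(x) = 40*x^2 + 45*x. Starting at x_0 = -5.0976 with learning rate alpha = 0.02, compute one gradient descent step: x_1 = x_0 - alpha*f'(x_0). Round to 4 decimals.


We compute the gradient at x_0 and apply the update.
f'(x) = 80*x + 45
f'(-5.0976) = 80*-5.0976 + 45 = -362.808
x_1 = -5.0976 - 0.02*-362.808 = 2.1586


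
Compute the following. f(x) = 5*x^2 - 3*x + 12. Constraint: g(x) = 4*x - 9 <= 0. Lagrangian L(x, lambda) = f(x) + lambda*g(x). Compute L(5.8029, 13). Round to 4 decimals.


Step 1: Evaluate f(x).
f(5.8029) = 5*5.8029^2 - 3*5.8029 + 12 = 162.9595
Step 2: Evaluate g(x).
g(5.8029) = 4*5.8029 - 9 = 14.2116
Step 3: Compute Lagrangian.
L = 162.9595 + 13*14.2116 = 347.7103


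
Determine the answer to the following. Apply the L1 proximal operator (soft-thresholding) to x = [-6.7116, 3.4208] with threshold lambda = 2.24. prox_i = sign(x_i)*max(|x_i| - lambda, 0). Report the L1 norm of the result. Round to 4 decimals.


Soft-thresholding with lambda = 2.24:
prox(-6.7116) = sign(-6.7116)*max(|-6.7116| - 2.24, 0) = -4.4716
prox(3.4208) = sign(3.4208)*max(|3.4208| - 2.24, 0) = 1.1808
prox(x) = [-4.4716, 1.1808]
||prox(x)||_1 = 4.4716 + 1.1808 = 5.6524
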